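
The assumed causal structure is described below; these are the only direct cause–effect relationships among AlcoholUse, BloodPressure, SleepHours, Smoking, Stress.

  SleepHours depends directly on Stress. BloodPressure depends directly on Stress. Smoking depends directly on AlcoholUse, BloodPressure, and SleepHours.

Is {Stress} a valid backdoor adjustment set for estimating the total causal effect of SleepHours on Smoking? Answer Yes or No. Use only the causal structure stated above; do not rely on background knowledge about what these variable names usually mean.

Backdoor paths from SleepHours to Smoking (paths whose first edge points into SleepHours):
  P1: SleepHours <- Stress -> BloodPressure -> Smoking
Condition 1 (no descendant of SleepHours in the set): holds — descendants of SleepHours are {Smoking}; none are in {Stress}.
Condition 2 (every backdoor path blocked by {Stress}):
  P1: blocked at fork node Stress ∈ conditioning set.
{Stress} satisfies the backdoor criterion.

Yes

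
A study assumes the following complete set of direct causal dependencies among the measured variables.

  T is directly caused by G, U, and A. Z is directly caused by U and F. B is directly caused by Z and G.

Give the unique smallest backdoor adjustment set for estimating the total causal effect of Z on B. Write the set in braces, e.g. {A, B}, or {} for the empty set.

Variables eligible for adjustment (non-descendants of Z, excluding Z and B): {A, F, G, T, U}.
Backdoor paths from Z to B:
  P1: Z <- U -> T <- G -> B
Each backdoor path contains an unconditioned collider, so every path is already blocked with the empty conditioning set:
  P1: blocked at collider T (neither it nor any descendant is in the conditioning set).
The empty set is therefore the unique smallest valid set.

{}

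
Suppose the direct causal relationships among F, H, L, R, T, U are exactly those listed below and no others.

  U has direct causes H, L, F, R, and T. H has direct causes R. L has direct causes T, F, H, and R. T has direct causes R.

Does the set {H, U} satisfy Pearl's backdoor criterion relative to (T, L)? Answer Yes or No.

No

Backdoor paths from T to L (paths whose first edge points into T):
  P1: T <- R -> H -> L
  P2: T <- R -> H -> U <- F -> L
  P3: T <- R -> H -> U <- L
  P4: T <- R -> L
  P5: T <- R -> U <- F -> L
  P6: T <- R -> U <- H -> L
  P7: T <- R -> U <- L
Condition 1 (no descendant of T in the set): FAILS — U is a descendant of T.
Condition 2 (every backdoor path blocked by {H, U}):
  P1: blocked at chain node H ∈ conditioning set.
  P2: blocked at chain node H ∈ conditioning set.
  P3: blocked at chain node H ∈ conditioning set.
  P4: open — no interior node is in the conditioning set.
  P5: open — collider(s) U are conditioned on (or have a conditioned descendant) and no non-collider on the path is in the set.
  P6: blocked at fork node H ∈ conditioning set.
  P7: open — collider(s) U are conditioned on (or have a conditioned descendant) and no non-collider on the path is in the set.
{H, U} does not satisfy the backdoor criterion.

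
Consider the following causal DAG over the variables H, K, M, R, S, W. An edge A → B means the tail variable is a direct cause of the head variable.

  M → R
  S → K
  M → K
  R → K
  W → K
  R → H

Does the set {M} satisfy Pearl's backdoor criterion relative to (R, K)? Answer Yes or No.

Yes

Backdoor paths from R to K (paths whose first edge points into R):
  P1: R <- M -> K
Condition 1 (no descendant of R in the set): holds — descendants of R are {H, K}; none are in {M}.
Condition 2 (every backdoor path blocked by {M}):
  P1: blocked at fork node M ∈ conditioning set.
{M} satisfies the backdoor criterion.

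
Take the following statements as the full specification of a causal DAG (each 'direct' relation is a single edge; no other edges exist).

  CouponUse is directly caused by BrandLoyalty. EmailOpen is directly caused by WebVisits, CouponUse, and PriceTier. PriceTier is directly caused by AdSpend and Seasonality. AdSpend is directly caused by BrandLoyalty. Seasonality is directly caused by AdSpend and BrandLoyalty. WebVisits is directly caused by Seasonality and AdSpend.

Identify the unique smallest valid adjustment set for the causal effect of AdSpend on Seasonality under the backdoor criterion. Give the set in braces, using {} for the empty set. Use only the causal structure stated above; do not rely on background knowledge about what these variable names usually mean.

Variables eligible for adjustment (non-descendants of AdSpend, excluding AdSpend and Seasonality): {BrandLoyalty, CouponUse}.
Backdoor paths from AdSpend to Seasonality:
  P1: AdSpend <- BrandLoyalty -> CouponUse -> EmailOpen <- PriceTier <- Seasonality
  P2: AdSpend <- BrandLoyalty -> CouponUse -> EmailOpen <- WebVisits <- Seasonality
  P3: AdSpend <- BrandLoyalty -> Seasonality
The empty set is not sufficient: P3 (AdSpend <- BrandLoyalty -> Seasonality) has no collider blocking it and no conditioned non-collider, so it is open.
Try {BrandLoyalty}:
  P1: blocked at fork node BrandLoyalty ∈ conditioning set.
  P2: blocked at fork node BrandLoyalty ∈ conditioning set.
  P3: blocked at fork node BrandLoyalty ∈ conditioning set.
{BrandLoyalty} contains no descendant of AdSpend and blocks every backdoor path.
No other singleton works — e.g. {CouponUse} leaves P3 open — so {BrandLoyalty} is the unique smallest valid adjustment set.

{BrandLoyalty}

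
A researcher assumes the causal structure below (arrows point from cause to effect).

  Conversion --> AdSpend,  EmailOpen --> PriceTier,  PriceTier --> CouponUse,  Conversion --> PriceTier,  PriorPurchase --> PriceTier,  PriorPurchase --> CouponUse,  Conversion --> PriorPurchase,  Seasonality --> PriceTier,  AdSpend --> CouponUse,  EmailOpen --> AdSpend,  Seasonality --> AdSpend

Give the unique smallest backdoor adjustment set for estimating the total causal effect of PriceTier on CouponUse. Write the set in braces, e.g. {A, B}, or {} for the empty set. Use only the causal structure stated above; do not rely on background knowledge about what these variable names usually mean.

Variables eligible for adjustment (non-descendants of PriceTier, excluding PriceTier and CouponUse): {AdSpend, Conversion, EmailOpen, PriorPurchase, Seasonality}.
Backdoor paths from PriceTier to CouponUse:
  P1: PriceTier <- Conversion -> PriorPurchase -> CouponUse
  P2: PriceTier <- Conversion -> AdSpend -> CouponUse
  P3: PriceTier <- Seasonality -> AdSpend <- Conversion -> PriorPurchase -> CouponUse
  P4: PriceTier <- Seasonality -> AdSpend -> CouponUse
  P5: PriceTier <- EmailOpen -> AdSpend <- Conversion -> PriorPurchase -> CouponUse
  P6: PriceTier <- EmailOpen -> AdSpend -> CouponUse
  P7: PriceTier <- PriorPurchase <- Conversion -> AdSpend -> CouponUse
  P8: PriceTier <- PriorPurchase -> CouponUse
The empty set is not sufficient: P1 (PriceTier <- Conversion -> PriorPurchase -> CouponUse) has no collider blocking it and no conditioned non-collider, so it is open.
Try {AdSpend, PriorPurchase}:
  P1: blocked at chain node PriorPurchase ∈ conditioning set.
  P2: blocked at chain node AdSpend ∈ conditioning set.
  P3: blocked at chain node PriorPurchase ∈ conditioning set.
  P4: blocked at chain node AdSpend ∈ conditioning set.
  P5: blocked at chain node PriorPurchase ∈ conditioning set.
  P6: blocked at chain node AdSpend ∈ conditioning set.
  P7: blocked at chain node PriorPurchase ∈ conditioning set.
  P8: blocked at fork node PriorPurchase ∈ conditioning set.
{AdSpend, PriorPurchase} contains no descendant of PriceTier and blocks every backdoor path.
Every element of {AdSpend, PriorPurchase} is needed (dropping AdSpend leaves P2 open; dropping PriorPurchase leaves P1 open), so no proper subset is valid.
Among all size-2 subsets of the eligible variables, only {AdSpend, PriorPurchase} blocks every backdoor path, so it is the unique smallest valid adjustment set.

{AdSpend, PriorPurchase}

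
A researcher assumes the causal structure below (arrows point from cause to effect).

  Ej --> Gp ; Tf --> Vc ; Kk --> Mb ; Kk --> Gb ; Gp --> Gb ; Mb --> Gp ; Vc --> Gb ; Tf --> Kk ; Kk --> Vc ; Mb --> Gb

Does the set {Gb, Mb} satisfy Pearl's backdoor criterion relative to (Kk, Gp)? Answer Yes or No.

Backdoor paths from Kk to Gp (paths whose first edge points into Kk):
  P1: Kk <- Tf -> Vc -> Gb <- Mb -> Gp
  P2: Kk <- Tf -> Vc -> Gb <- Gp
Condition 1 (no descendant of Kk in the set): FAILS — Gb and Mb are descendants of Kk.
Condition 2 (every backdoor path blocked by {Gb, Mb}):
  P1: blocked at fork node Mb ∈ conditioning set.
  P2: open — collider(s) Gb are conditioned on (or have a conditioned descendant) and no non-collider on the path is in the set.
{Gb, Mb} does not satisfy the backdoor criterion.

No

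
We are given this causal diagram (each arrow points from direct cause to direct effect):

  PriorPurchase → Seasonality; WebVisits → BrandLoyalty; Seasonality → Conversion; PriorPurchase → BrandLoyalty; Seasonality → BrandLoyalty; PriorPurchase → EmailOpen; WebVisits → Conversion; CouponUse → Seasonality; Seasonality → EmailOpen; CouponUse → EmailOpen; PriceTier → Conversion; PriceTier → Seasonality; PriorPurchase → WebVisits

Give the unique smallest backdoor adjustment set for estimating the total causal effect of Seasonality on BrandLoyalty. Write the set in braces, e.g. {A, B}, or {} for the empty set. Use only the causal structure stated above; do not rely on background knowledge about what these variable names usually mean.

Variables eligible for adjustment (non-descendants of Seasonality, excluding Seasonality and BrandLoyalty): {CouponUse, PriceTier, PriorPurchase, WebVisits}.
Backdoor paths from Seasonality to BrandLoyalty:
  P1: Seasonality <- PriorPurchase -> WebVisits -> BrandLoyalty
  P2: Seasonality <- PriorPurchase -> BrandLoyalty
  P3: Seasonality <- PriceTier -> Conversion <- WebVisits <- PriorPurchase -> BrandLoyalty
  P4: Seasonality <- PriceTier -> Conversion <- WebVisits -> BrandLoyalty
  P5: Seasonality <- CouponUse -> EmailOpen <- PriorPurchase -> WebVisits -> BrandLoyalty
  P6: Seasonality <- CouponUse -> EmailOpen <- PriorPurchase -> BrandLoyalty
The empty set is not sufficient: P1 (Seasonality <- PriorPurchase -> WebVisits -> BrandLoyalty) has no collider blocking it and no conditioned non-collider, so it is open.
Try {PriorPurchase}:
  P1: blocked at fork node PriorPurchase ∈ conditioning set.
  P2: blocked at fork node PriorPurchase ∈ conditioning set.
  P3: blocked at collider Conversion (neither it nor any descendant is in the conditioning set).
  P4: blocked at collider Conversion (neither it nor any descendant is in the conditioning set).
  P5: blocked at collider EmailOpen (neither it nor any descendant is in the conditioning set).
  P6: blocked at collider EmailOpen (neither it nor any descendant is in the conditioning set).
{PriorPurchase} contains no descendant of Seasonality and blocks every backdoor path.
No other singleton works — e.g. {WebVisits} leaves P2 open — so {PriorPurchase} is the unique smallest valid adjustment set.

{PriorPurchase}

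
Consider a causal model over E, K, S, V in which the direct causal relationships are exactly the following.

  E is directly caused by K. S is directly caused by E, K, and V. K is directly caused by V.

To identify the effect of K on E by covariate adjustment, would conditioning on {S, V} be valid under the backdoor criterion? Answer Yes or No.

Backdoor paths from K to E (paths whose first edge points into K):
  P1: K <- V -> S <- E
Condition 1 (no descendant of K in the set): FAILS — S is a descendant of K.
Condition 2 (every backdoor path blocked by {S, V}):
  P1: blocked at fork node V ∈ conditioning set.
{S, V} does not satisfy the backdoor criterion.

No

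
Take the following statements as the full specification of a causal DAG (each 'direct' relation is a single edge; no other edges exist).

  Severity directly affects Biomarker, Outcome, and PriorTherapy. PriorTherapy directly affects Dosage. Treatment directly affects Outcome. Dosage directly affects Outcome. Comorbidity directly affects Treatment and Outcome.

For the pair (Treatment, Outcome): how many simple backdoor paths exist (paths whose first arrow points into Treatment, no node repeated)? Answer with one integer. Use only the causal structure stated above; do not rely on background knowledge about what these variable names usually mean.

1

A backdoor path from Treatment to Outcome is any simple undirected path whose first edge points into Treatment (i.e. leaves Treatment via a parent).
Parents of Treatment: {Comorbidity}.
Enumerating:
  P1: Treatment <- Comorbidity -> Outcome
That exhausts the simple backdoor paths. Count: 1.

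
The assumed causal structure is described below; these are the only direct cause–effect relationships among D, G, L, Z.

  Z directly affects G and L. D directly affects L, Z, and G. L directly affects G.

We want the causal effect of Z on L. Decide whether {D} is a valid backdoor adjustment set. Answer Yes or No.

Backdoor paths from Z to L (paths whose first edge points into Z):
  P1: Z <- D -> L
  P2: Z <- D -> G <- L
Condition 1 (no descendant of Z in the set): holds — descendants of Z are {G, L}; none are in {D}.
Condition 2 (every backdoor path blocked by {D}):
  P1: blocked at fork node D ∈ conditioning set.
  P2: blocked at fork node D ∈ conditioning set.
{D} satisfies the backdoor criterion.

Yes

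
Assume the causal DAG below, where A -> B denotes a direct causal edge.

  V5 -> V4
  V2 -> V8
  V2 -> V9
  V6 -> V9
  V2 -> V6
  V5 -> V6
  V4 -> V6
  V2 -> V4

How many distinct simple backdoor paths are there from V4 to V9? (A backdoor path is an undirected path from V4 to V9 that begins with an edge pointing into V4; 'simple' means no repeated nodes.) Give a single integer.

4

A backdoor path from V4 to V9 is any simple undirected path whose first edge points into V4 (i.e. leaves V4 via a parent).
Parents of V4: {V2, V5}.
Enumerating:
  P1: V4 <- V2 -> V6 -> V9
  P2: V4 <- V2 -> V9
  P3: V4 <- V5 -> V6 <- V2 -> V9
  P4: V4 <- V5 -> V6 -> V9
That exhausts the simple backdoor paths. Count: 4.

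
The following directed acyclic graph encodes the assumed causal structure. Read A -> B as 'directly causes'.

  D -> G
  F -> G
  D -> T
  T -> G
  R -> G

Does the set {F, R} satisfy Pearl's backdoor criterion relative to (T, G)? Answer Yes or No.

No

Backdoor paths from T to G (paths whose first edge points into T):
  P1: T <- D -> G
Condition 1 (no descendant of T in the set): holds — descendants of T are {G}; none are in {F, R}.
Condition 2 (every backdoor path blocked by {F, R}):
  P1: open — no interior node is in the conditioning set.
{F, R} does not satisfy the backdoor criterion.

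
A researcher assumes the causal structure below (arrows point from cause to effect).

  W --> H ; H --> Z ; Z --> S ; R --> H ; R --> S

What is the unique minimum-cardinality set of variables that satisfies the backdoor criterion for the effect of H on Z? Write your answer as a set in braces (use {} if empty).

Variables eligible for adjustment (non-descendants of H, excluding H and Z): {R, W}.
Backdoor paths from H to Z:
  P1: H <- R -> S <- Z
Each backdoor path contains an unconditioned collider, so every path is already blocked with the empty conditioning set:
  P1: blocked at collider S (neither it nor any descendant is in the conditioning set).
The empty set is therefore the unique smallest valid set.

{}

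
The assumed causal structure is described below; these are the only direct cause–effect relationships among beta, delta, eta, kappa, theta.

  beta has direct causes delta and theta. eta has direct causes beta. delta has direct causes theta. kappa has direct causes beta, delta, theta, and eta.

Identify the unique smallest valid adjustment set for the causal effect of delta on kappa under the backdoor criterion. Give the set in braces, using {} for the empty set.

Variables eligible for adjustment (non-descendants of delta, excluding delta and kappa): {theta}.
Backdoor paths from delta to kappa:
  P1: delta <- theta -> beta -> eta -> kappa
  P2: delta <- theta -> beta -> kappa
  P3: delta <- theta -> kappa
The empty set is not sufficient: P1 (delta <- theta -> beta -> eta -> kappa) has no collider blocking it and no conditioned non-collider, so it is open.
Try {theta}:
  P1: blocked at fork node theta ∈ conditioning set.
  P2: blocked at fork node theta ∈ conditioning set.
  P3: blocked at fork node theta ∈ conditioning set.
{theta} contains no descendant of delta and blocks every backdoor path.
{theta} is the unique smallest valid adjustment set.

{theta}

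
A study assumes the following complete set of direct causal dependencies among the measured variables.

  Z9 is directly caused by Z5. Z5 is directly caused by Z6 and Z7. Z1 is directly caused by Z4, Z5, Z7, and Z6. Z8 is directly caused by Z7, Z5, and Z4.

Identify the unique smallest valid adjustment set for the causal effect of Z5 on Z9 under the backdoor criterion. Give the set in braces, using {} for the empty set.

{}

Variables eligible for adjustment (non-descendants of Z5, excluding Z5 and Z9): {Z4, Z6, Z7}.
Backdoor paths from Z5 to Z9:
  (none)
With no backdoor paths the empty set already satisfies the criterion, and it is trivially minimal.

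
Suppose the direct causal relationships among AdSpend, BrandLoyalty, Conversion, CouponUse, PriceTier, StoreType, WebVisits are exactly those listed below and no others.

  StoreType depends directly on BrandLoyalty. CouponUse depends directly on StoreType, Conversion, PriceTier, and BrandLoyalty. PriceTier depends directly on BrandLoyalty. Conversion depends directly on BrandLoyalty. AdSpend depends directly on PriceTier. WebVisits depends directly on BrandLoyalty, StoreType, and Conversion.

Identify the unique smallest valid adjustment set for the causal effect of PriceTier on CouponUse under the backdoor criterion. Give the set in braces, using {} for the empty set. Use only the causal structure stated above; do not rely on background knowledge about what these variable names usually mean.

Variables eligible for adjustment (non-descendants of PriceTier, excluding PriceTier and CouponUse): {BrandLoyalty, Conversion, StoreType, WebVisits}.
Backdoor paths from PriceTier to CouponUse:
  P1: PriceTier <- BrandLoyalty -> Conversion -> WebVisits <- StoreType -> CouponUse
  P2: PriceTier <- BrandLoyalty -> Conversion -> CouponUse
  P3: PriceTier <- BrandLoyalty -> StoreType -> WebVisits <- Conversion -> CouponUse
  P4: PriceTier <- BrandLoyalty -> StoreType -> CouponUse
  P5: PriceTier <- BrandLoyalty -> WebVisits <- Conversion -> CouponUse
  P6: PriceTier <- BrandLoyalty -> WebVisits <- StoreType -> CouponUse
  P7: PriceTier <- BrandLoyalty -> CouponUse
The empty set is not sufficient: P2 (PriceTier <- BrandLoyalty -> Conversion -> CouponUse) has no collider blocking it and no conditioned non-collider, so it is open.
Try {BrandLoyalty}:
  P1: blocked at fork node BrandLoyalty ∈ conditioning set.
  P2: blocked at fork node BrandLoyalty ∈ conditioning set.
  P3: blocked at fork node BrandLoyalty ∈ conditioning set.
  P4: blocked at fork node BrandLoyalty ∈ conditioning set.
  P5: blocked at fork node BrandLoyalty ∈ conditioning set.
  P6: blocked at fork node BrandLoyalty ∈ conditioning set.
  P7: blocked at fork node BrandLoyalty ∈ conditioning set.
{BrandLoyalty} contains no descendant of PriceTier and blocks every backdoor path.
No other singleton works — e.g. {Conversion} leaves P4 open — so {BrandLoyalty} is the unique smallest valid adjustment set.

{BrandLoyalty}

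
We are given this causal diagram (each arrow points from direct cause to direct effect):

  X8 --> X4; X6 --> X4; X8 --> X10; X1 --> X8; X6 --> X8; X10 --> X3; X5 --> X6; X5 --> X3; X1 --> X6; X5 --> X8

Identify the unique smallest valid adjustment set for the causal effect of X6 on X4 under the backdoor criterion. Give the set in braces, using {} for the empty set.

{X1, X5}

Variables eligible for adjustment (non-descendants of X6, excluding X6 and X4): {X1, X5}.
Backdoor paths from X6 to X4:
  P1: X6 <- X5 -> X8 -> X4
  P2: X6 <- X5 -> X3 <- X10 <- X8 -> X4
  P3: X6 <- X1 -> X8 -> X4
The empty set is not sufficient: P1 (X6 <- X5 -> X8 -> X4) has no collider blocking it and no conditioned non-collider, so it is open.
Try {X1, X5}:
  P1: blocked at fork node X5 ∈ conditioning set.
  P2: blocked at fork node X5 ∈ conditioning set.
  P3: blocked at fork node X1 ∈ conditioning set.
{X1, X5} contains no descendant of X6 and blocks every backdoor path.
Every element of {X1, X5} is needed (dropping X1 leaves P3 open; dropping X5 leaves P1 open), so no proper subset is valid.
Among all size-2 subsets of the eligible variables, only {X1, X5} blocks every backdoor path, so it is the unique smallest valid adjustment set.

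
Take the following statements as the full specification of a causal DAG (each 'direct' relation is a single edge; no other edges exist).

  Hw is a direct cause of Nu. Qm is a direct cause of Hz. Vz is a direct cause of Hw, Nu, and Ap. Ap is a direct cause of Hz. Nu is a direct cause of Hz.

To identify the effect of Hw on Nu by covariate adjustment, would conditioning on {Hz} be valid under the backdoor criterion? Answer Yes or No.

Backdoor paths from Hw to Nu (paths whose first edge points into Hw):
  P1: Hw <- Vz -> Nu
  P2: Hw <- Vz -> Ap -> Hz <- Nu
Condition 1 (no descendant of Hw in the set): FAILS — Hz is a descendant of Hw.
Condition 2 (every backdoor path blocked by {Hz}):
  P1: open — no interior node is in the conditioning set.
  P2: open — collider(s) Hz are conditioned on (or have a conditioned descendant) and no non-collider on the path is in the set.
{Hz} does not satisfy the backdoor criterion.

No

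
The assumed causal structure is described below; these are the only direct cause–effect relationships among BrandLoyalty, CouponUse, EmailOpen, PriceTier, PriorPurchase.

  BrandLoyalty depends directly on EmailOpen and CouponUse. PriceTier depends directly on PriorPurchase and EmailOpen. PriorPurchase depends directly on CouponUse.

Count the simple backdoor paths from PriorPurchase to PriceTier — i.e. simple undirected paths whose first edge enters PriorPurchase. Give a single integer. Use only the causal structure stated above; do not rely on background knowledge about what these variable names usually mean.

1

A backdoor path from PriorPurchase to PriceTier is any simple undirected path whose first edge points into PriorPurchase (i.e. leaves PriorPurchase via a parent).
Parents of PriorPurchase: {CouponUse}.
Enumerating:
  P1: PriorPurchase <- CouponUse -> BrandLoyalty <- EmailOpen -> PriceTier
That exhausts the simple backdoor paths. Count: 1.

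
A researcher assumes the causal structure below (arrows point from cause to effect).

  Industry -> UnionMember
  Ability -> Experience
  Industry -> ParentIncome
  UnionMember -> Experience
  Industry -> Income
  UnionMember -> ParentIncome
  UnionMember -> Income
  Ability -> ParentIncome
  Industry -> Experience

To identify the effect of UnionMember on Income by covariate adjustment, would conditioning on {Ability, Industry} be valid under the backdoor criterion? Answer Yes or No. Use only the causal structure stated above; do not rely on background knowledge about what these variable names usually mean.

Backdoor paths from UnionMember to Income (paths whose first edge points into UnionMember):
  P1: UnionMember <- Industry -> Income
Condition 1 (no descendant of UnionMember in the set): holds — descendants of UnionMember are {Experience, Income, ParentIncome}; none are in {Ability, Industry}.
Condition 2 (every backdoor path blocked by {Ability, Industry}):
  P1: blocked at fork node Industry ∈ conditioning set.
{Ability, Industry} satisfies the backdoor criterion.

Yes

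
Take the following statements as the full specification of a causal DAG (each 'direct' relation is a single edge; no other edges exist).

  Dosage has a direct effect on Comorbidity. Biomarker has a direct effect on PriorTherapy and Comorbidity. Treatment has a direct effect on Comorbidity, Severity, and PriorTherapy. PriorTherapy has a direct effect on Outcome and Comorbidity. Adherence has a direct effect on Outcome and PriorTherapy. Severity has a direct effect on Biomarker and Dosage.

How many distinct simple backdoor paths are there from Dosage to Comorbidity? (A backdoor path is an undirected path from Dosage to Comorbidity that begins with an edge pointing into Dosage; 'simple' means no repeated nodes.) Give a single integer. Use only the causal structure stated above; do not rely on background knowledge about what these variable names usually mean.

6

A backdoor path from Dosage to Comorbidity is any simple undirected path whose first edge points into Dosage (i.e. leaves Dosage via a parent).
Parents of Dosage: {Severity}.
Enumerating:
  P1: Dosage <- Severity <- Treatment -> PriorTherapy <- Biomarker -> Comorbidity
  P2: Dosage <- Severity <- Treatment -> PriorTherapy -> Comorbidity
  P3: Dosage <- Severity <- Treatment -> Comorbidity
  P4: Dosage <- Severity -> Biomarker -> PriorTherapy <- Treatment -> Comorbidity
  P5: Dosage <- Severity -> Biomarker -> PriorTherapy -> Comorbidity
  P6: Dosage <- Severity -> Biomarker -> Comorbidity
That exhausts the simple backdoor paths. Count: 6.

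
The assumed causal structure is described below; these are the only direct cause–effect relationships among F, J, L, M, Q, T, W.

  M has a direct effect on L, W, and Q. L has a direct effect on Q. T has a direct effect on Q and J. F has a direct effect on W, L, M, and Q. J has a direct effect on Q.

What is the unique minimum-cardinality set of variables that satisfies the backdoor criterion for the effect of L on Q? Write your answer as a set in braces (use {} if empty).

{F, M}

Variables eligible for adjustment (non-descendants of L, excluding L and Q): {F, J, M, T, W}.
Backdoor paths from L to Q:
  P1: L <- F -> M -> Q
  P2: L <- F -> W <- M -> Q
  P3: L <- F -> Q
  P4: L <- M <- F -> Q
  P5: L <- M -> W <- F -> Q
  P6: L <- M -> Q
The empty set is not sufficient: P1 (L <- F -> M -> Q) has no collider blocking it and no conditioned non-collider, so it is open.
Try {F, M}:
  P1: blocked at fork node F ∈ conditioning set.
  P2: blocked at fork node F ∈ conditioning set.
  P3: blocked at fork node F ∈ conditioning set.
  P4: blocked at chain node M ∈ conditioning set.
  P5: blocked at fork node M ∈ conditioning set.
  P6: blocked at fork node M ∈ conditioning set.
{F, M} contains no descendant of L and blocks every backdoor path.
Every element of {F, M} is needed (dropping F leaves P3 open; dropping M leaves P6 open), so no proper subset is valid.
Among all size-2 subsets of the eligible variables, only {F, M} blocks every backdoor path, so it is the unique smallest valid adjustment set.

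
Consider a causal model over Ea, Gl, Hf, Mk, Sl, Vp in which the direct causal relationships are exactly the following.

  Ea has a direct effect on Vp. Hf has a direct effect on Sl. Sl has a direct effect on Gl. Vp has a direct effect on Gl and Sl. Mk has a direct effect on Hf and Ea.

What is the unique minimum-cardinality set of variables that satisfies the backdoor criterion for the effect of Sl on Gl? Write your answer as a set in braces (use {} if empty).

{Vp}

Variables eligible for adjustment (non-descendants of Sl, excluding Sl and Gl): {Ea, Hf, Mk, Vp}.
Backdoor paths from Sl to Gl:
  P1: Sl <- Hf <- Mk -> Ea -> Vp -> Gl
  P2: Sl <- Vp -> Gl
The empty set is not sufficient: P1 (Sl <- Hf <- Mk -> Ea -> Vp -> Gl) has no collider blocking it and no conditioned non-collider, so it is open.
Try {Vp}:
  P1: blocked at chain node Vp ∈ conditioning set.
  P2: blocked at fork node Vp ∈ conditioning set.
{Vp} contains no descendant of Sl and blocks every backdoor path.
No other singleton works — e.g. {Mk} leaves P2 open — so {Vp} is the unique smallest valid adjustment set.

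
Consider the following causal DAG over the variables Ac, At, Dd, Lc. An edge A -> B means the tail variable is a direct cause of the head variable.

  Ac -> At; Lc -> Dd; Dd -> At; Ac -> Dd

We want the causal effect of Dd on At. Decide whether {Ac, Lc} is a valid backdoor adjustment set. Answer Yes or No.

Backdoor paths from Dd to At (paths whose first edge points into Dd):
  P1: Dd <- Ac -> At
Condition 1 (no descendant of Dd in the set): holds — descendants of Dd are {At}; none are in {Ac, Lc}.
Condition 2 (every backdoor path blocked by {Ac, Lc}):
  P1: blocked at fork node Ac ∈ conditioning set.
{Ac, Lc} satisfies the backdoor criterion.

Yes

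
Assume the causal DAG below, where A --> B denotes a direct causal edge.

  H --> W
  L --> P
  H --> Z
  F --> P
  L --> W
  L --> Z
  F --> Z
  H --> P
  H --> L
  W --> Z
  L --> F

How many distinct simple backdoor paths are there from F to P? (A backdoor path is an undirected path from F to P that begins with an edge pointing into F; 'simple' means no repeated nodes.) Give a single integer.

6

A backdoor path from F to P is any simple undirected path whose first edge points into F (i.e. leaves F via a parent).
Parents of F: {L}.
Enumerating:
  P1: F <- L <- H -> P
  P2: F <- L -> W <- H -> P
  P3: F <- L -> W -> Z <- H -> P
  P4: F <- L -> P
  P5: F <- L -> Z <- H -> P
  P6: F <- L -> Z <- W <- H -> P
That exhausts the simple backdoor paths. Count: 6.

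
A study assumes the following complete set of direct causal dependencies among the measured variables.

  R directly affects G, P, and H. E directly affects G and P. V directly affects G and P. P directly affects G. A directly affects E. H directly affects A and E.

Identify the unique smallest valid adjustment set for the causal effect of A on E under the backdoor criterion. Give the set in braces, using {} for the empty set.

Variables eligible for adjustment (non-descendants of A, excluding A and E): {H, R, V}.
Backdoor paths from A to E:
  P1: A <- H <- R -> P <- V -> G <- E
  P2: A <- H <- R -> P <- E
  P3: A <- H <- R -> P -> G <- E
  P4: A <- H <- R -> G <- V -> P <- E
  P5: A <- H <- R -> G <- E
  P6: A <- H <- R -> G <- P <- E
  P7: A <- H -> E
The empty set is not sufficient: P7 (A <- H -> E) has no collider blocking it and no conditioned non-collider, so it is open.
Try {H}:
  P1: blocked at chain node H ∈ conditioning set.
  P2: blocked at chain node H ∈ conditioning set.
  P3: blocked at chain node H ∈ conditioning set.
  P4: blocked at chain node H ∈ conditioning set.
  P5: blocked at chain node H ∈ conditioning set.
  P6: blocked at chain node H ∈ conditioning set.
  P7: blocked at fork node H ∈ conditioning set.
{H} contains no descendant of A and blocks every backdoor path.
No other singleton works — e.g. {V} leaves P7 open — so {H} is the unique smallest valid adjustment set.

{H}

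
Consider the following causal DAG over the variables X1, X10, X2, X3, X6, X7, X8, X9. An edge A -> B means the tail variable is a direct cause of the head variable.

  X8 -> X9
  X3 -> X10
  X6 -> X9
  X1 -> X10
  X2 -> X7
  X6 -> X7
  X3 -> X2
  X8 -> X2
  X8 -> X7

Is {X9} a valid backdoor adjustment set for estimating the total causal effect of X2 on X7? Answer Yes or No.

No

Backdoor paths from X2 to X7 (paths whose first edge points into X2):
  P1: X2 <- X8 -> X9 <- X6 -> X7
  P2: X2 <- X8 -> X7
Condition 1 (no descendant of X2 in the set): holds — descendants of X2 are {X7}; none are in {X9}.
Condition 2 (every backdoor path blocked by {X9}):
  P1: open — collider(s) X9 are conditioned on (or have a conditioned descendant) and no non-collider on the path is in the set.
  P2: open — no interior node is in the conditioning set.
{X9} does not satisfy the backdoor criterion.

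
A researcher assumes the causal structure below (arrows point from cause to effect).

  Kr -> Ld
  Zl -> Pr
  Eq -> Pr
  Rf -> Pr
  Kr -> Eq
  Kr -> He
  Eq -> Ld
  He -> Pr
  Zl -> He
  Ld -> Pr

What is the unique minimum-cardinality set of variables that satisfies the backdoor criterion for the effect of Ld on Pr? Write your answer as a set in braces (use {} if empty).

Variables eligible for adjustment (non-descendants of Ld, excluding Ld and Pr): {Eq, He, Kr, Rf, Zl}.
Backdoor paths from Ld to Pr:
  P1: Ld <- Kr -> He <- Zl -> Pr
  P2: Ld <- Kr -> He -> Pr
  P3: Ld <- Kr -> Eq -> Pr
  P4: Ld <- Eq <- Kr -> He <- Zl -> Pr
  P5: Ld <- Eq <- Kr -> He -> Pr
  P6: Ld <- Eq -> Pr
The empty set is not sufficient: P2 (Ld <- Kr -> He -> Pr) has no collider blocking it and no conditioned non-collider, so it is open.
Try {Eq, Kr}:
  P1: blocked at fork node Kr ∈ conditioning set.
  P2: blocked at fork node Kr ∈ conditioning set.
  P3: blocked at fork node Kr ∈ conditioning set.
  P4: blocked at chain node Eq ∈ conditioning set.
  P5: blocked at chain node Eq ∈ conditioning set.
  P6: blocked at fork node Eq ∈ conditioning set.
{Eq, Kr} contains no descendant of Ld and blocks every backdoor path.
Every element of {Eq, Kr} is needed (dropping Eq leaves P6 open; dropping Kr leaves P2 open), so no proper subset is valid.
Among all size-2 subsets of the eligible variables, only {Eq, Kr} blocks every backdoor path, so it is the unique smallest valid adjustment set.

{Eq, Kr}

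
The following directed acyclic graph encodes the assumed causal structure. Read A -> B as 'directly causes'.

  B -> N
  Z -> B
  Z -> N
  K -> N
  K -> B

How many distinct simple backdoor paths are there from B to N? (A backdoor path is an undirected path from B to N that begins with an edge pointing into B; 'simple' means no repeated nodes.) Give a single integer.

A backdoor path from B to N is any simple undirected path whose first edge points into B (i.e. leaves B via a parent).
Parents of B: {K, Z}.
Enumerating:
  P1: B <- Z -> N
  P2: B <- K -> N
That exhausts the simple backdoor paths. Count: 2.

2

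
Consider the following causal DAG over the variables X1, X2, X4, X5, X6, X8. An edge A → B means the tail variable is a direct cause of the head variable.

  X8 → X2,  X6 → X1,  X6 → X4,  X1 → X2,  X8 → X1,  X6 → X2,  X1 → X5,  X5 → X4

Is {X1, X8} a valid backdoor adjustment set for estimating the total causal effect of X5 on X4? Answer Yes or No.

Yes

Backdoor paths from X5 to X4 (paths whose first edge points into X5):
  P1: X5 <- X1 <- X8 -> X2 <- X6 -> X4
  P2: X5 <- X1 <- X6 -> X4
  P3: X5 <- X1 -> X2 <- X6 -> X4
Condition 1 (no descendant of X5 in the set): holds — descendants of X5 are {X4}; none are in {X1, X8}.
Condition 2 (every backdoor path blocked by {X1, X8}):
  P1: blocked at chain node X1 ∈ conditioning set.
  P2: blocked at chain node X1 ∈ conditioning set.
  P3: blocked at fork node X1 ∈ conditioning set.
{X1, X8} satisfies the backdoor criterion.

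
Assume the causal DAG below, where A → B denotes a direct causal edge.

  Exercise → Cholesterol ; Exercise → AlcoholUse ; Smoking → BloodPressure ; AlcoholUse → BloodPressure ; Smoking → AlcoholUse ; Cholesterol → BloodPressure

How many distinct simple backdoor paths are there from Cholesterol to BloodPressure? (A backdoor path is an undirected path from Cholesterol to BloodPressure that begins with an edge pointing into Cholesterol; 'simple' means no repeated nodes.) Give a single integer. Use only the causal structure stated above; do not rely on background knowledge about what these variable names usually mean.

A backdoor path from Cholesterol to BloodPressure is any simple undirected path whose first edge points into Cholesterol (i.e. leaves Cholesterol via a parent).
Parents of Cholesterol: {Exercise}.
Enumerating:
  P1: Cholesterol <- Exercise -> AlcoholUse <- Smoking -> BloodPressure
  P2: Cholesterol <- Exercise -> AlcoholUse -> BloodPressure
That exhausts the simple backdoor paths. Count: 2.

2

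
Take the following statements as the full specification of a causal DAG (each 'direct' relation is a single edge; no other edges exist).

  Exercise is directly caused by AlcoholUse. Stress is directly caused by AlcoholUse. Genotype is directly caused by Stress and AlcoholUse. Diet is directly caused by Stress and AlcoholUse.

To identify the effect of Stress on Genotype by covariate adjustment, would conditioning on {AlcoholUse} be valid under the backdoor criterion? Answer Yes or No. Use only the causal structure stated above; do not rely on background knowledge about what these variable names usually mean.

Backdoor paths from Stress to Genotype (paths whose first edge points into Stress):
  P1: Stress <- AlcoholUse -> Genotype
Condition 1 (no descendant of Stress in the set): holds — descendants of Stress are {Diet, Genotype}; none are in {AlcoholUse}.
Condition 2 (every backdoor path blocked by {AlcoholUse}):
  P1: blocked at fork node AlcoholUse ∈ conditioning set.
{AlcoholUse} satisfies the backdoor criterion.

Yes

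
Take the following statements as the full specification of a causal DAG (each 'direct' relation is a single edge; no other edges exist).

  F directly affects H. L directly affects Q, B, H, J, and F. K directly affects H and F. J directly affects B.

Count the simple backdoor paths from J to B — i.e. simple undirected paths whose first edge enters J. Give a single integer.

A backdoor path from J to B is any simple undirected path whose first edge points into J (i.e. leaves J via a parent).
Parents of J: {L}.
Enumerating:
  P1: J <- L -> B
That exhausts the simple backdoor paths. Count: 1.

1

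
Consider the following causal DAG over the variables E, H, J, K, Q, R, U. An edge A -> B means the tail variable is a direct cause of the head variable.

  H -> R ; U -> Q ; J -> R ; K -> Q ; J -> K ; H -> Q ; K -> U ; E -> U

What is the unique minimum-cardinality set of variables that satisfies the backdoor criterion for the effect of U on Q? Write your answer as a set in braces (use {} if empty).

Variables eligible for adjustment (non-descendants of U, excluding U and Q): {E, H, J, K, R}.
Backdoor paths from U to Q:
  P1: U <- K <- J -> R <- H -> Q
  P2: U <- K -> Q
The empty set is not sufficient: P2 (U <- K -> Q) has no collider blocking it and no conditioned non-collider, so it is open.
Try {K}:
  P1: blocked at chain node K ∈ conditioning set.
  P2: blocked at fork node K ∈ conditioning set.
{K} contains no descendant of U and blocks every backdoor path.
No other singleton works — e.g. {J} leaves P2 open — so {K} is the unique smallest valid adjustment set.

{K}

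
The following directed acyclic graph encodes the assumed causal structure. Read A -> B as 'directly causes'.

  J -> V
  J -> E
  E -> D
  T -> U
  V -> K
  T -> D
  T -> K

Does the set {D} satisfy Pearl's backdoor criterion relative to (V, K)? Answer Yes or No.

No

Backdoor paths from V to K (paths whose first edge points into V):
  P1: V <- J -> E -> D <- T -> K
Condition 1 (no descendant of V in the set): holds — descendants of V are {K}; none are in {D}.
Condition 2 (every backdoor path blocked by {D}):
  P1: open — collider(s) D are conditioned on (or have a conditioned descendant) and no non-collider on the path is in the set.
{D} does not satisfy the backdoor criterion.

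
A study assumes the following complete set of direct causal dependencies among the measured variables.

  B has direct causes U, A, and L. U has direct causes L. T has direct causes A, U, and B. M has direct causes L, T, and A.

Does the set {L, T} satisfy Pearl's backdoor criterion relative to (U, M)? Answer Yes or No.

Backdoor paths from U to M (paths whose first edge points into U):
  P1: U <- L -> B <- A -> T -> M
  P2: U <- L -> B <- A -> M
  P3: U <- L -> B -> T <- A -> M
  P4: U <- L -> B -> T -> M
  P5: U <- L -> M
Condition 1 (no descendant of U in the set): FAILS — T is a descendant of U.
Condition 2 (every backdoor path blocked by {L, T}):
  P1: blocked at fork node L ∈ conditioning set.
  P2: blocked at fork node L ∈ conditioning set.
  P3: blocked at fork node L ∈ conditioning set.
  P4: blocked at fork node L ∈ conditioning set.
  P5: blocked at fork node L ∈ conditioning set.
{L, T} does not satisfy the backdoor criterion.

No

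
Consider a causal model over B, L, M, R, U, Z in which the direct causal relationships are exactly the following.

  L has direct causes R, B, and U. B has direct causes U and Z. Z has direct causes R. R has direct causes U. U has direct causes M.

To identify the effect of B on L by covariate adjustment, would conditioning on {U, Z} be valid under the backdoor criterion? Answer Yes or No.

Yes

Backdoor paths from B to L (paths whose first edge points into B):
  P1: B <- U -> R -> L
  P2: B <- U -> L
  P3: B <- Z <- R <- U -> L
  P4: B <- Z <- R -> L
Condition 1 (no descendant of B in the set): holds — descendants of B are {L}; none are in {U, Z}.
Condition 2 (every backdoor path blocked by {U, Z}):
  P1: blocked at fork node U ∈ conditioning set.
  P2: blocked at fork node U ∈ conditioning set.
  P3: blocked at chain node Z ∈ conditioning set.
  P4: blocked at chain node Z ∈ conditioning set.
{U, Z} satisfies the backdoor criterion.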